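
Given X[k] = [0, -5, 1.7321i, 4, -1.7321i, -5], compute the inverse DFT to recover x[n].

x[n] = (1/6) Σ(k=0 to 5) X[k] · e^(2πikn/6)

Computing each x[n]:
x[0] = -1
x[1] = -2
x[2] = 2
x[3] = 1
x[4] = 1
x[5] = -1

x = [-1, -2, 2, 1, 1, -1]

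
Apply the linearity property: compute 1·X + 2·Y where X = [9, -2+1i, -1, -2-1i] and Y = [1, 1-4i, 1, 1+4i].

By linearity: DFT(1x + 2y) = 1·DFT(x) + 2·DFT(y)
= 1·[9, -2+1i, -1, -2-1i] + 2·[1, 1-4i, 1, 1+4i]

Computing element-wise:
Z[0] = 1·(9) + 2·(1) = 11
Z[1] = 1·(-2+1i) + 2·(1-4i) = -7i
Z[2] = 1·(-1) + 2·(1) = 1
Z[3] = 1·(-2-1i) + 2·(1+4i) = 7i

DFT(1x + 2y) = 1·X + 2·Y = [11, -7i, 1, 7i]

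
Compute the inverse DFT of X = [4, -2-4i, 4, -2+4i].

x[n] = (1/4) Σ(k=0 to 3) X[k] · e^(2πikn/4)

Computing each x[n]:
x[0] = 1
x[1] = 2
x[2] = 3
x[3] = -2

x = [1, 2, 3, -2]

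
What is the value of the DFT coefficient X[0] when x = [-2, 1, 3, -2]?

X[0] = Σ(n=0 to 3) x[n] · ω_4^0 = Σ x[n]
= (-2) + (1) + (3) + (-2)

X[0] = 0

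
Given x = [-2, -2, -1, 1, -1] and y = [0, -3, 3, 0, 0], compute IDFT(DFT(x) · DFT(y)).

(x ⊛ y)[n] = Σ(m=0 to 4) x[m] · y[(n-m) mod 5]

Computing each output sample:
(x ⊛ y)[0] = 6
(x ⊛ y)[1] = 3
(x ⊛ y)[2] = 0
(x ⊛ y)[3] = -3
(x ⊛ y)[4] = -6

x ⊛ y = [6, 3, 0, -3, -6]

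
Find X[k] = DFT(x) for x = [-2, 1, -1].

X[k] = Σ(n=0 to 2) x[n] · ω_3^(nk)
where ω_3 = e^(-2πi/3)

Computing each X[k]:
X[0] = -2
X[1] = -2.0000-1.7321i
X[2] = -2.0000+1.7321i

X = [-2, -2.0000-1.7321i, -2.0000+1.7321i]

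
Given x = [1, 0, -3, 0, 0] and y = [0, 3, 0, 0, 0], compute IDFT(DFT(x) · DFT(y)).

(x ⊛ y)[n] = Σ(m=0 to 4) x[m] · y[(n-m) mod 5]

Computing each output sample:
(x ⊛ y)[0] = 0
(x ⊛ y)[1] = 3
(x ⊛ y)[2] = 0
(x ⊛ y)[3] = -9
(x ⊛ y)[4] = 0

x ⊛ y = [0, 3, 0, -9, 0]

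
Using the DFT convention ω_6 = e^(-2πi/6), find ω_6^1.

ω_6^1 = e^(-2πi·1/6)
= cos(-2π·1/6) + i·sin(-2π·1/6)
= cos(-2π/6) + i·sin(-2π/6)

ω_6^1 = cos(-2π/6) + i·sin(-2π/6) = 0.5000-0.8660i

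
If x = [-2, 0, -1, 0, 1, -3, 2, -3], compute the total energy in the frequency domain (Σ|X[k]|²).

Parseval: Σ|x[n]|² = (1/N)Σ|X[k]|², so Σ|X[k]|² = N·Σ|x[n]|² = 8·28.0000

Σ|X[k]|² = N·Σ|x[n]|² = 8·28.0000 = 224.0000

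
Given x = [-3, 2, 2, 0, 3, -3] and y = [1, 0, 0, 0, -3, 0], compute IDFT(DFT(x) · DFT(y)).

(x ⊛ y)[n] = Σ(m=0 to 5) x[m] · y[(n-m) mod 6]

Computing each output sample:
(x ⊛ y)[0] = -9
(x ⊛ y)[1] = 2
(x ⊛ y)[2] = -7
(x ⊛ y)[3] = 9
(x ⊛ y)[4] = 12
(x ⊛ y)[5] = -9

x ⊛ y = [-9, 2, -7, 9, 12, -9]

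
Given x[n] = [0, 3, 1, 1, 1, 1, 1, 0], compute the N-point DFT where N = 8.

X[k] = Σ(n=0 to 7) x[n] · ω_8^(nk)
where ω_8 = e^(-2πi/8)

Computing each X[k]:
X[0] = 8
X[1] = -0.2929-2.1213i
X[2] = -1-3i
X[3] = -1.7071-2.1213i
X[4] = -2
X[5] = -1.7071+2.1213i
X[6] = -1+3i
X[7] = -0.2929+2.1213i

X = [8, -0.2929-2.1213i, -1-3i, -1.7071-2.1213i, -2, -1.7071+2.1213i, -1+3i, -0.2929+2.1213i]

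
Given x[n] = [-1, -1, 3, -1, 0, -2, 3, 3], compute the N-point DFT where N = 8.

X[k] = Σ(n=0 to 7) x[n] · ω_8^(nk)
where ω_8 = e^(-2πi/8)

Computing each X[k]:
X[0] = 4
X[1] = 2.5355+2.1213i
X[2] = -7+5i
X[3] = -4.5355+2.1213i
X[4] = 6
X[5] = -4.5355-2.1213i
X[6] = -7-5i
X[7] = 2.5355-2.1213i

X = [4, 2.5355+2.1213i, -7+5i, -4.5355+2.1213i, 6, -4.5355-2.1213i, -7-5i, 2.5355-2.1213i]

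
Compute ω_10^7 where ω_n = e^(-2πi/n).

ω_10^7 = e^(-2πi·7/10)
= cos(-2π·7/10) + i·sin(-2π·7/10)
= cos(-14π/10) + i·sin(-14π/10)

ω_10^7 = cos(-14π/10) + i·sin(-14π/10) = -0.3090+0.9511i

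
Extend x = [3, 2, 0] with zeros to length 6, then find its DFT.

Original 3-point DFT: [5, 2.0000-1.7321i, 2.0000+1.7321i]
Zero-padded 6-point DFT provides frequency interpolation.

DFT_6([x, 0, ...]) = [5, 4.0000-1.7321i, 2.0000-1.7321i, 1, 2.0000+1.7321i, 4.0000+1.7321i]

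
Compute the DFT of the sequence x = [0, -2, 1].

X[k] = Σ(n=0 to 2) x[n] · ω_3^(nk)
where ω_3 = e^(-2πi/3)

Computing each X[k]:
X[0] = -1
X[1] = 0.5000+2.5981i
X[2] = 0.5000-2.5981i

X = [-1, 0.5000+2.5981i, 0.5000-2.5981i]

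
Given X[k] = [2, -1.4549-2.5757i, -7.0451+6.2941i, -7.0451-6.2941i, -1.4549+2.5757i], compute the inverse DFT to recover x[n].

x[n] = (1/5) Σ(k=0 to 4) X[k] · e^(2πikn/5)

Computing each x[n]:
x[0] = -3
x[1] = 2
x[2] = 3
x[3] = -3
x[4] = 3

x = [-3, 2, 3, -3, 3]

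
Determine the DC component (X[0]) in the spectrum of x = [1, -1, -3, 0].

X[0] = Σ(n=0 to 3) x[n] · ω_4^0 = Σ x[n]
= (1) + (-1) + (-3) + (0)

X[0] = -3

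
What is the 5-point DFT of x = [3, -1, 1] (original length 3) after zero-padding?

Original 3-point DFT: [3, 3.0000+1.7321i, 3.0000-1.7321i]
Zero-padded 5-point DFT provides frequency interpolation.

DFT_5([x, 0, ...]) = [3, 1.8820+0.3633i, 4.1180+1.5388i, 4.1180-1.5388i, 1.8820-0.3633i]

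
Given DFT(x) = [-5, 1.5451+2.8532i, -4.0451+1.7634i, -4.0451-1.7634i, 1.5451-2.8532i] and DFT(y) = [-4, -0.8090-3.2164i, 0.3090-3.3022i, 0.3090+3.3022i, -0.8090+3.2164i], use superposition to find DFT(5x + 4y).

By linearity: DFT(5x + 4y) = 5·DFT(x) + 4·DFT(y)
= 5·[-5, 1.5451+2.8532i, -4.0451+1.7634i, -4.0451-1.7634i, 1.5451-2.8532i] + 4·[-4, -0.8090-3.2164i, 0.3090-3.3022i, 0.3090+3.3022i, -0.8090+3.2164i]

Computing element-wise:
Z[0] = 5·(-5) + 4·(-4) = -41
Z[1] = 5·(1.5451+2.8532i) + 4·(-0.8090-3.2164i) = 4.4895+1.4004i
Z[2] = 5·(-4.0451+1.7634i) + 4·(0.3090-3.3022i) = -18.9895-4.3918i
Z[3] = 5·(-4.0451-1.7634i) + 4·(0.3090+3.3022i) = -18.9895+4.3918i
Z[4] = 5·(1.5451-2.8532i) + 4·(-0.8090+3.2164i) = 4.4895-1.4004i

DFT(5x + 4y) = 5·X + 4·Y = [-41, 4.4895+1.4004i, -18.9895-4.3918i, -18.9895+4.3918i, 4.4895-1.4004i]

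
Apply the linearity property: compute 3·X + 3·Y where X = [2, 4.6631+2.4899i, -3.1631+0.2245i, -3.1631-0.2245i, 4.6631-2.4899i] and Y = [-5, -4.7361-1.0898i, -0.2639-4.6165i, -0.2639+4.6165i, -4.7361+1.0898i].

By linearity: DFT(3x + 3y) = 3·DFT(x) + 3·DFT(y)
= 3·[2, 4.6631+2.4899i, -3.1631+0.2245i, -3.1631-0.2245i, 4.6631-2.4899i] + 3·[-5, -4.7361-1.0898i, -0.2639-4.6165i, -0.2639+4.6165i, -4.7361+1.0898i]

Computing element-wise:
Z[0] = 3·(2) + 3·(-5) = -9
Z[1] = 3·(4.6631+2.4899i) + 3·(-4.7361-1.0898i) = -0.2190+4.2003i
Z[2] = 3·(-3.1631+0.2245i) + 3·(-0.2639-4.6165i) = -10.2810-13.1760i
Z[3] = 3·(-3.1631-0.2245i) + 3·(-0.2639+4.6165i) = -10.2810+13.1760i
Z[4] = 3·(4.6631-2.4899i) + 3·(-4.7361+1.0898i) = -0.2190-4.2003i

DFT(3x + 3y) = 3·X + 3·Y = [-9, -0.2190+4.2003i, -10.2810-13.1760i, -10.2810+13.1760i, -0.2190-4.2003i]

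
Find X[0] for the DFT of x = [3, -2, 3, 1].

X[0] = Σ(n=0 to 3) x[n] · ω_4^0 = Σ x[n]
= (3) + (-2) + (3) + (1)

X[0] = 5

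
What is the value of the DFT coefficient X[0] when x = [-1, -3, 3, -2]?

X[0] = Σ(n=0 to 3) x[n] · ω_4^0 = Σ x[n]
= (-1) + (-3) + (3) + (-2)

X[0] = -3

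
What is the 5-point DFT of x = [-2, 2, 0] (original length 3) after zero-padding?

Original 3-point DFT: [0, -3.0000-1.7321i, -3.0000+1.7321i]
Zero-padded 5-point DFT provides frequency interpolation.

DFT_5([x, 0, ...]) = [0, -1.3820-1.9021i, -3.6180-1.1756i, -3.6180+1.1756i, -1.3820+1.9021i]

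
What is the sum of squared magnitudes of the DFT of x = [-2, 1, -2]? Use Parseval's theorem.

Parseval: Σ|x[n]|² = (1/N)Σ|X[k]|², so Σ|X[k]|² = N·Σ|x[n]|² = 3·9.0000

Σ|X[k]|² = N·Σ|x[n]|² = 3·9.0000 = 27.0000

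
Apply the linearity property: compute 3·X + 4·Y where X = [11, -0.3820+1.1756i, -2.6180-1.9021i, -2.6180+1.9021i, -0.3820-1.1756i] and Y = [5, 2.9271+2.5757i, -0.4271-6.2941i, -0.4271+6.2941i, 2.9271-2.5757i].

By linearity: DFT(3x + 4y) = 3·DFT(x) + 4·DFT(y)
= 3·[11, -0.3820+1.1756i, -2.6180-1.9021i, -2.6180+1.9021i, -0.3820-1.1756i] + 4·[5, 2.9271+2.5757i, -0.4271-6.2941i, -0.4271+6.2941i, 2.9271-2.5757i]

Computing element-wise:
Z[0] = 3·(11) + 4·(5) = 53
Z[1] = 3·(-0.3820+1.1756i) + 4·(2.9271+2.5757i) = 10.5624+13.8296i
Z[2] = 3·(-2.6180-1.9021i) + 4·(-0.4271-6.2941i) = -9.5624-30.8827i
Z[3] = 3·(-2.6180+1.9021i) + 4·(-0.4271+6.2941i) = -9.5624+30.8827i
Z[4] = 3·(-0.3820-1.1756i) + 4·(2.9271-2.5757i) = 10.5624-13.8296i

DFT(3x + 4y) = 3·X + 4·Y = [53, 10.5624+13.8296i, -9.5624-30.8827i, -9.5624+30.8827i, 10.5624-13.8296i]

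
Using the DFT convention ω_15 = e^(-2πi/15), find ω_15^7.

ω_15^7 = e^(-2πi·7/15)
= cos(-2π·7/15) + i·sin(-2π·7/15)
= cos(-14π/15) + i·sin(-14π/15)

ω_15^7 = cos(-14π/15) + i·sin(-14π/15) = -0.9781-0.2079i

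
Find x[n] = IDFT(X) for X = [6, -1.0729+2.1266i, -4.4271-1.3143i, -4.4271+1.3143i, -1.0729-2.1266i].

x[n] = (1/5) Σ(k=0 to 4) X[k] · e^(2πikn/5)

Computing each x[n]:
x[0] = -1
x[1] = 2
x[2] = 0
x[3] = 2
x[4] = 3

x = [-1, 2, 0, 2, 3]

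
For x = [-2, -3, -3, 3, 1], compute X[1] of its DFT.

X[1] = Σ(n=0 to 4) x[n] · ω_5^(1n) where ω_5 = e^(-2πi/5)
= (-2)·ω_5^0 + (-3)·ω_5^1 + (-3)·ω_5^2 + (3)·ω_5^3 + (1)·ω_5^4

X[1] = -2.6180+7.3309i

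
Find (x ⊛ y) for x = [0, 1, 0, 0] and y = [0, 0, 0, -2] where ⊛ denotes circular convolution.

(x ⊛ y)[n] = Σ(m=0 to 3) x[m] · y[(n-m) mod 4]

Computing each output sample:
(x ⊛ y)[0] = -2
(x ⊛ y)[1] = 0
(x ⊛ y)[2] = 0
(x ⊛ y)[3] = 0

x ⊛ y = [-2, 0, 0, 0]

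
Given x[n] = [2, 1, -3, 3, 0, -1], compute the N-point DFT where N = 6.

X[k] = Σ(n=0 to 5) x[n] · ω_6^(nk)
where ω_6 = e^(-2πi/6)

Computing each X[k]:
X[0] = 2
X[1] = 0.5000+0.8660i
X[2] = 6.5000-4.3301i
X[3] = -4
X[4] = 6.5000+4.3301i
X[5] = 0.5000-0.8660i

X = [2, 0.5000+0.8660i, 6.5000-4.3301i, -4, 6.5000+4.3301i, 0.5000-0.8660i]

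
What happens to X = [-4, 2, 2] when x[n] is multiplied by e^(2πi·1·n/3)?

Modulation property: DFT(ω_3^(-1n)·x[n]) = X[(k-1) mod 3], so circularly shift X by 1 positions.

X[k-1] = [2, -4, 2]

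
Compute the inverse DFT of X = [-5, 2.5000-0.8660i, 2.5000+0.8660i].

x[n] = (1/3) Σ(k=0 to 2) X[k] · e^(2πikn/3)

Computing each x[n]:
x[0] = 0
x[1] = -2
x[2] = -3

x = [0, -2, -3]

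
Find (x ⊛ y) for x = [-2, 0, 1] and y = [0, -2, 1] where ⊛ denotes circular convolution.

(x ⊛ y)[n] = Σ(m=0 to 2) x[m] · y[(n-m) mod 3]

Computing each output sample:
(x ⊛ y)[0] = -2
(x ⊛ y)[1] = 5
(x ⊛ y)[2] = -2

x ⊛ y = [-2, 5, -2]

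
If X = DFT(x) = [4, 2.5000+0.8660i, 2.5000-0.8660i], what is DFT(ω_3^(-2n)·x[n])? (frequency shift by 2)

Modulation property: DFT(ω_3^(-2n)·x[n]) = X[(k-2) mod 3], so circularly shift X by 2 positions.

X[k-2] = [2.5000+0.8660i, 2.5000-0.8660i, 4]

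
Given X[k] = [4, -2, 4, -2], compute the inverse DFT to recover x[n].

x[n] = (1/4) Σ(k=0 to 3) X[k] · e^(2πikn/4)

Computing each x[n]:
x[0] = 1
x[1] = 0
x[2] = 3
x[3] = 0

x = [1, 0, 3, 0]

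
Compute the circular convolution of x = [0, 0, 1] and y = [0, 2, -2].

(x ⊛ y)[n] = Σ(m=0 to 2) x[m] · y[(n-m) mod 3]

Computing each output sample:
(x ⊛ y)[0] = 2
(x ⊛ y)[1] = -2
(x ⊛ y)[2] = 0

x ⊛ y = [2, -2, 0]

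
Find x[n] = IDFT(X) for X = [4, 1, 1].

x[n] = (1/3) Σ(k=0 to 2) X[k] · e^(2πikn/3)

Computing each x[n]:
x[0] = 2
x[1] = 1
x[2] = 1

x = [2, 1, 1]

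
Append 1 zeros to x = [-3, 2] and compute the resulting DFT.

Original 2-point DFT: [-1, -5]
Zero-padded 3-point DFT provides frequency interpolation.

DFT_3([x, 0, ...]) = [-1, -4.0000-1.7321i, -4.0000+1.7321i]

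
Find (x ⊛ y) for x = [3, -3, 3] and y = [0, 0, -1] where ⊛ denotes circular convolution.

(x ⊛ y)[n] = Σ(m=0 to 2) x[m] · y[(n-m) mod 3]

Computing each output sample:
(x ⊛ y)[0] = 3
(x ⊛ y)[1] = -3
(x ⊛ y)[2] = -3

x ⊛ y = [3, -3, -3]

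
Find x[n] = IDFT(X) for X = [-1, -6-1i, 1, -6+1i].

x[n] = (1/4) Σ(k=0 to 3) X[k] · e^(2πikn/4)

Computing each x[n]:
x[0] = -3
x[1] = 0
x[2] = 3
x[3] = -1

x = [-3, 0, 3, -1]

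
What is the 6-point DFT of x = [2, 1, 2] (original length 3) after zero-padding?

Original 3-point DFT: [5, 0.5000+0.8660i, 0.5000-0.8660i]
Zero-padded 6-point DFT provides frequency interpolation.

DFT_6([x, 0, ...]) = [5, 1.5000-2.5981i, 0.5000+0.8660i, 3, 0.5000-0.8660i, 1.5000+2.5981i]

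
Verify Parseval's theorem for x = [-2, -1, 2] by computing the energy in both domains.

Time domain:
Σ|x[n]|² = |-2|² + |-1|² + |2|² = 9.0000

Frequency domain:
(1/3)Σ|X[k]|² = (1/3)(|-1|² + |-2.5000+2.5981i|² + |-2.5000-2.5981i|²) = (1/3)·27.0000 = 9.0000

Both sides agree, confirming Parseval's theorem.

Σ|x[n]|² = (1/N)Σ|X[k]|² = 9.0000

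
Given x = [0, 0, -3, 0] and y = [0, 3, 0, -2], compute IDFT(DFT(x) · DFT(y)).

(x ⊛ y)[n] = Σ(m=0 to 3) x[m] · y[(n-m) mod 4]

Computing each output sample:
(x ⊛ y)[0] = 0
(x ⊛ y)[1] = 6
(x ⊛ y)[2] = 0
(x ⊛ y)[3] = -9

x ⊛ y = [0, 6, 0, -9]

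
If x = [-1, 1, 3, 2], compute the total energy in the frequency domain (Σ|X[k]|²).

Parseval: Σ|x[n]|² = (1/N)Σ|X[k]|², so Σ|X[k]|² = N·Σ|x[n]|² = 4·15.0000

Σ|X[k]|² = N·Σ|x[n]|² = 4·15.0000 = 60.0000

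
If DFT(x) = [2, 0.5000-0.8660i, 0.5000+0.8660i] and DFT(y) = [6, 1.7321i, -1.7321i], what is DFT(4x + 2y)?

By linearity: DFT(4x + 2y) = 4·DFT(x) + 2·DFT(y)
= 4·[2, 0.5000-0.8660i, 0.5000+0.8660i] + 2·[6, 1.7321i, -1.7321i]

Computing element-wise:
Z[0] = 4·(2) + 2·(6) = 20
Z[1] = 4·(0.5000-0.8660i) + 2·(1.7321i) = 2.0000+0.0002i
Z[2] = 4·(0.5000+0.8660i) + 2·(-1.7321i) = 2.0000-0.0002i

DFT(4x + 2y) = 4·X + 2·Y = [20, 2.0000+0.0002i, 2.0000-0.0002i]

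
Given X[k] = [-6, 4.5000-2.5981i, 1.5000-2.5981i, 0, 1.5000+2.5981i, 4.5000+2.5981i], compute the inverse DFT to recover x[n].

x[n] = (1/6) Σ(k=0 to 5) X[k] · e^(2πikn/6)

Computing each x[n]:
x[0] = 1
x[1] = 1
x[2] = -2
x[3] = -2
x[4] = -2
x[5] = -2

x = [1, 1, -2, -2, -2, -2]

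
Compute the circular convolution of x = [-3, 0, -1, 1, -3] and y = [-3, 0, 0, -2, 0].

(x ⊛ y)[n] = Σ(m=0 to 4) x[m] · y[(n-m) mod 5]

Computing each output sample:
(x ⊛ y)[0] = 11
(x ⊛ y)[1] = -2
(x ⊛ y)[2] = 9
(x ⊛ y)[3] = 3
(x ⊛ y)[4] = 9

x ⊛ y = [11, -2, 9, 3, 9]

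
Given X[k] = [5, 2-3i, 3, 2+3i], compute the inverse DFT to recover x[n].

x[n] = (1/4) Σ(k=0 to 3) X[k] · e^(2πikn/4)

Computing each x[n]:
x[0] = 3
x[1] = 2
x[2] = 1
x[3] = -1

x = [3, 2, 1, -1]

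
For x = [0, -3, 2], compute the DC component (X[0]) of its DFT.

X[0] = Σ(n=0 to 2) x[n] · ω_3^0 = Σ x[n]
= (0) + (-3) + (2)

X[0] = -1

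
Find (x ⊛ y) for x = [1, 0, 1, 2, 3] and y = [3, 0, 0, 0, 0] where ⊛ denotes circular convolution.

(x ⊛ y)[n] = Σ(m=0 to 4) x[m] · y[(n-m) mod 5]

Computing each output sample:
(x ⊛ y)[0] = 3
(x ⊛ y)[1] = 0
(x ⊛ y)[2] = 3
(x ⊛ y)[3] = 6
(x ⊛ y)[4] = 9

x ⊛ y = [3, 0, 3, 6, 9]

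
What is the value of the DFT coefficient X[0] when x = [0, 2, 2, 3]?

X[0] = Σ(n=0 to 3) x[n] · ω_4^0 = Σ x[n]
= (0) + (2) + (2) + (3)

X[0] = 7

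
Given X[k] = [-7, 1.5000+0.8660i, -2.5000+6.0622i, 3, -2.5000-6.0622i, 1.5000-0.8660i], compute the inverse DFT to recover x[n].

x[n] = (1/6) Σ(k=0 to 5) X[k] · e^(2πikn/6)

Computing each x[n]:
x[0] = -1
x[1] = -3
x[2] = 1
x[3] = -3
x[4] = -2
x[5] = 1

x = [-1, -3, 1, -3, -2, 1]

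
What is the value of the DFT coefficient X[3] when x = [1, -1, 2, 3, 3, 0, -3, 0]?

X[3] = Σ(n=0 to 7) x[n] · ω_8^(3n) where ω_8 = e^(-2πi/8)
= (1)·ω_8^0 + (-1)·ω_8^3 + (2)·ω_8^6 + (3)·ω_8^9 + (3)·ω_8^12 + (0)·ω_8^15 + (-3)·ω_8^18 + (0)·ω_8^21

X[3] = 0.8284+3.5858i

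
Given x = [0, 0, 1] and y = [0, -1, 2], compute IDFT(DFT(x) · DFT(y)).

(x ⊛ y)[n] = Σ(m=0 to 2) x[m] · y[(n-m) mod 3]

Computing each output sample:
(x ⊛ y)[0] = -1
(x ⊛ y)[1] = 2
(x ⊛ y)[2] = 0

x ⊛ y = [-1, 2, 0]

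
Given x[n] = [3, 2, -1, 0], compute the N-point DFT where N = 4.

X[k] = Σ(n=0 to 3) x[n] · ω_4^(nk)
where ω_4 = e^(-2πi/4)

Computing each X[k]:
X[0] = 4
X[1] = 4-2i
X[2] = 0
X[3] = 4+2i

X = [4, 4-2i, 0, 4+2i]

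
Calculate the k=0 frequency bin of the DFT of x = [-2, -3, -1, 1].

X[0] = Σ(n=0 to 3) x[n] · ω_4^0 = Σ x[n]
= (-2) + (-3) + (-1) + (1)

X[0] = -5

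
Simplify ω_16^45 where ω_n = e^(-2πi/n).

Since ω_16^16 = 1, powers reduce modulo 16.
45 mod 16 = 13
So ω_16^45 = ω_16^13 = e^(-2πi·13/16)

ω_16^45 = ω_16^13 = 0.3827+0.9239i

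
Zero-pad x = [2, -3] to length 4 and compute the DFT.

Original 2-point DFT: [-1, 5]
Zero-padded 4-point DFT provides frequency interpolation.

DFT_4([x, 0, ...]) = [-1, 2+3i, 5, 2-3i]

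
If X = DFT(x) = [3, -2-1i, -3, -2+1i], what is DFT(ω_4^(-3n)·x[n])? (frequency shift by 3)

Modulation property: DFT(ω_4^(-3n)·x[n]) = X[(k-3) mod 4], so circularly shift X by 3 positions.

X[k-3] = [-2-1i, -3, -2+1i, 3]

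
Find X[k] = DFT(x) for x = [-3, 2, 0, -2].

X[k] = Σ(n=0 to 3) x[n] · ω_4^(nk)
where ω_4 = e^(-2πi/4)

Computing each X[k]:
X[0] = -3
X[1] = -3-4i
X[2] = -3
X[3] = -3+4i

X = [-3, -3-4i, -3, -3+4i]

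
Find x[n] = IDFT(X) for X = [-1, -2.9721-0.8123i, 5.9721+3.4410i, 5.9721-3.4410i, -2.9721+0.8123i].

x[n] = (1/5) Σ(k=0 to 4) X[k] · e^(2πikn/5)

Computing each x[n]:
x[0] = 1
x[1] = -3
x[2] = 3
x[3] = 0
x[4] = -2

x = [1, -3, 3, 0, -2]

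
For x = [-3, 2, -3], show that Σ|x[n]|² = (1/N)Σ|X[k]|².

Time domain:
Σ|x[n]|² = |-3|² + |2|² + |-3|² = 22.0000

Frequency domain:
(1/3)Σ|X[k]|² = (1/3)(|-4|² + |-2.5000-4.3301i|² + |-2.5000+4.3301i|²) = (1/3)·66.0000 = 22.0000

Both sides agree, confirming Parseval's theorem.

Σ|x[n]|² = (1/N)Σ|X[k]|² = 22.0000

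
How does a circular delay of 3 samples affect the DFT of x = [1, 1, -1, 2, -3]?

Time shift by 3: X_shifted[k] = ω_5^(3k) · X[k]
Shifted x = [-1, 2, -3, 1, 1]

DFT(x[n-3]) = [0, 1.5451+1.4001i, -4.0451-4.3920i, -4.0451+4.3920i, 1.5451-1.4001i]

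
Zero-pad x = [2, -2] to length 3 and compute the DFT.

Original 2-point DFT: [0, 4]
Zero-padded 3-point DFT provides frequency interpolation.

DFT_3([x, 0, ...]) = [0, 3.0000+1.7321i, 3.0000-1.7321i]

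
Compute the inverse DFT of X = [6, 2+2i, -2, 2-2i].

x[n] = (1/4) Σ(k=0 to 3) X[k] · e^(2πikn/4)

Computing each x[n]:
x[0] = 2
x[1] = 1
x[2] = 0
x[3] = 3

x = [2, 1, 0, 3]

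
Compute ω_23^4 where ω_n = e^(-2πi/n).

ω_23^4 = e^(-2πi·4/23)
= cos(-2π·4/23) + i·sin(-2π·4/23)
= cos(-8π/23) + i·sin(-8π/23)

ω_23^4 = cos(-8π/23) + i·sin(-8π/23) = 0.4601-0.8879i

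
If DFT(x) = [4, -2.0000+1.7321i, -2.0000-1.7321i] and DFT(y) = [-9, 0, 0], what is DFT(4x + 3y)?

By linearity: DFT(4x + 3y) = 4·DFT(x) + 3·DFT(y)
= 4·[4, -2.0000+1.7321i, -2.0000-1.7321i] + 3·[-9, 0, 0]

Computing element-wise:
Z[0] = 4·(4) + 3·(-9) = -11
Z[1] = 4·(-2.0000+1.7321i) + 3·(0) = -8.0000+6.9284i
Z[2] = 4·(-2.0000-1.7321i) + 3·(0) = -8.0000-6.9284i

DFT(4x + 3y) = 4·X + 3·Y = [-11, -8.0000+6.9284i, -8.0000-6.9284i]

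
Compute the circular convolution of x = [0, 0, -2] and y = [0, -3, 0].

(x ⊛ y)[n] = Σ(m=0 to 2) x[m] · y[(n-m) mod 3]

Computing each output sample:
(x ⊛ y)[0] = 6
(x ⊛ y)[1] = 0
(x ⊛ y)[2] = 0

x ⊛ y = [6, 0, 0]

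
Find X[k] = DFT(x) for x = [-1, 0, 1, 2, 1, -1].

X[k] = Σ(n=0 to 5) x[n] · ω_6^(nk)
where ω_6 = e^(-2πi/6)

Computing each X[k]:
X[0] = 2
X[1] = -4.5000-0.8660i
X[2] = 0.5000-0.8660i
X[3] = 0
X[4] = 0.5000+0.8660i
X[5] = -4.5000+0.8660i

X = [2, -4.5000-0.8660i, 0.5000-0.8660i, 0, 0.5000+0.8660i, -4.5000+0.8660i]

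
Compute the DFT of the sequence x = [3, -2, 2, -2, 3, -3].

X[k] = Σ(n=0 to 5) x[n] · ω_6^(nk)
where ω_6 = e^(-2πi/6)

Computing each X[k]:
X[0] = 1
X[1] = 0
X[2] = 1.0000-1.7321i
X[3] = 15
X[4] = 1.0000+1.7321i
X[5] = 0

X = [1, 0, 1.0000-1.7321i, 15, 1.0000+1.7321i, 0]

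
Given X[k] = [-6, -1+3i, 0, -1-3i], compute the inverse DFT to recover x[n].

x[n] = (1/4) Σ(k=0 to 3) X[k] · e^(2πikn/4)

Computing each x[n]:
x[0] = -2
x[1] = -3
x[2] = -1
x[3] = 0

x = [-2, -3, -1, 0]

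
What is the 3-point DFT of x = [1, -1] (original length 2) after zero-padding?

Original 2-point DFT: [0, 2]
Zero-padded 3-point DFT provides frequency interpolation.

DFT_3([x, 0, ...]) = [0, 1.5000+0.8660i, 1.5000-0.8660i]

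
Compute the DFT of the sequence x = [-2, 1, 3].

X[k] = Σ(n=0 to 2) x[n] · ω_3^(nk)
where ω_3 = e^(-2πi/3)

Computing each X[k]:
X[0] = 2
X[1] = -4.0000+1.7321i
X[2] = -4.0000-1.7321i

X = [2, -4.0000+1.7321i, -4.0000-1.7321i]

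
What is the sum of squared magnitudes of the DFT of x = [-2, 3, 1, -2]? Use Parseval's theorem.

Parseval: Σ|x[n]|² = (1/N)Σ|X[k]|², so Σ|X[k]|² = N·Σ|x[n]|² = 4·18.0000

Σ|X[k]|² = N·Σ|x[n]|² = 4·18.0000 = 72.0000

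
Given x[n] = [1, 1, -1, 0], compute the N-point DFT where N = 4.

X[k] = Σ(n=0 to 3) x[n] · ω_4^(nk)
where ω_4 = e^(-2πi/4)

Computing each X[k]:
X[0] = 1
X[1] = 2-1i
X[2] = -1
X[3] = 2+1i

X = [1, 2-1i, -1, 2+1i]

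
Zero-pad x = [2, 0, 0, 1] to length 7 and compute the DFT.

Original 4-point DFT: [3, 2+1i, 1, 2-1i]
Zero-padded 7-point DFT provides frequency interpolation.

DFT_7([x, 0, ...]) = [3, 1.0990-0.4339i, 2.6235+0.7818i, 1.7775-0.9749i, 1.7775+0.9749i, 2.6235-0.7818i, 1.0990+0.4339i]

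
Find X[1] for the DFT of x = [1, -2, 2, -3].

X[1] = Σ(n=0 to 3) x[n] · ω_4^(1n) where ω_4 = e^(-2πi/4)
= (1)·ω_4^0 + (-2)·ω_4^1 + (2)·ω_4^2 + (-3)·ω_4^3

X[1] = -1-1i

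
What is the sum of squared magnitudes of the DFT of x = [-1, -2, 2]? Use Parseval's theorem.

Parseval: Σ|x[n]|² = (1/N)Σ|X[k]|², so Σ|X[k]|² = N·Σ|x[n]|² = 3·9.0000

Σ|X[k]|² = N·Σ|x[n]|² = 3·9.0000 = 27.0000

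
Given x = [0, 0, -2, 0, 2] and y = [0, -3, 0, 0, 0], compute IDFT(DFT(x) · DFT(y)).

(x ⊛ y)[n] = Σ(m=0 to 4) x[m] · y[(n-m) mod 5]

Computing each output sample:
(x ⊛ y)[0] = -6
(x ⊛ y)[1] = 0
(x ⊛ y)[2] = 0
(x ⊛ y)[3] = 6
(x ⊛ y)[4] = 0

x ⊛ y = [-6, 0, 0, 6, 0]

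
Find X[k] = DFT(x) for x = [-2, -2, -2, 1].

X[k] = Σ(n=0 to 3) x[n] · ω_4^(nk)
where ω_4 = e^(-2πi/4)

Computing each X[k]:
X[0] = -5
X[1] = 3i
X[2] = -3
X[3] = -3i

X = [-5, 3i, -3, -3i]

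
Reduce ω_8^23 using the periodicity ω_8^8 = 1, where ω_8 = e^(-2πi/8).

Since ω_8^8 = 1, powers reduce modulo 8.
23 mod 8 = 7
So ω_8^23 = ω_8^7 = e^(-2πi·7/8)

ω_8^23 = ω_8^7 = 0.7071+0.7071i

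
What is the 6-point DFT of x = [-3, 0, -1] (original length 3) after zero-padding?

Original 3-point DFT: [-4, -2.5000-0.8660i, -2.5000+0.8660i]
Zero-padded 6-point DFT provides frequency interpolation.

DFT_6([x, 0, ...]) = [-4, -2.5000+0.8660i, -2.5000-0.8660i, -4, -2.5000+0.8660i, -2.5000-0.8660i]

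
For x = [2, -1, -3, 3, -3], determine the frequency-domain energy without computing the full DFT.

Parseval: Σ|x[n]|² = (1/N)Σ|X[k]|², so Σ|X[k]|² = N·Σ|x[n]|² = 5·32.0000

Σ|X[k]|² = N·Σ|x[n]|² = 5·32.0000 = 160.0000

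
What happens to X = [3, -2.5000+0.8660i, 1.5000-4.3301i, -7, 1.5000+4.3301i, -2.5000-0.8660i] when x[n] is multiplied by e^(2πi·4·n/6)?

Modulation property: DFT(ω_6^(-4n)·x[n]) = X[(k-4) mod 6], so circularly shift X by 4 positions.

X[k-4] = [1.5000-4.3301i, -7, 1.5000+4.3301i, -2.5000-0.8660i, 3, -2.5000+0.8660i]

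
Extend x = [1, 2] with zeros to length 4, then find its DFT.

Original 2-point DFT: [3, -1]
Zero-padded 4-point DFT provides frequency interpolation.

DFT_4([x, 0, ...]) = [3, 1-2i, -1, 1+2i]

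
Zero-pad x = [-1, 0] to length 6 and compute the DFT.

Original 2-point DFT: [-1, -1]
Zero-padded 6-point DFT provides frequency interpolation.

DFT_6([x, 0, ...]) = [-1, -1, -1, -1, -1, -1]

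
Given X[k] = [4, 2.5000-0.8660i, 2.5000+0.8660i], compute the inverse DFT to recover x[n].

x[n] = (1/3) Σ(k=0 to 2) X[k] · e^(2πikn/3)

Computing each x[n]:
x[0] = 3
x[1] = 1
x[2] = 0

x = [3, 1, 0]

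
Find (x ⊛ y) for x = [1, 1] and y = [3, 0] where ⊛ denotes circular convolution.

(x ⊛ y)[n] = Σ(m=0 to 1) x[m] · y[(n-m) mod 2]

Computing each output sample:
(x ⊛ y)[0] = 3
(x ⊛ y)[1] = 3

x ⊛ y = [3, 3]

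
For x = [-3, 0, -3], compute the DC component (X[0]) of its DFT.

X[0] = Σ(n=0 to 2) x[n] · ω_3^0 = Σ x[n]
= (-3) + (0) + (-3)

X[0] = -6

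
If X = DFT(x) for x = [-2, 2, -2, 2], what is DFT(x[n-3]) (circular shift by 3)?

Time shift by 3: X_shifted[k] = ω_4^(3k) · X[k]
Shifted x = [2, -2, 2, -2]

DFT(x[n-3]) = [0, 0, 8, 0]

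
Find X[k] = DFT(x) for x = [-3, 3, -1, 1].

X[k] = Σ(n=0 to 3) x[n] · ω_4^(nk)
where ω_4 = e^(-2πi/4)

Computing each X[k]:
X[0] = 0
X[1] = -2-2i
X[2] = -8
X[3] = -2+2i

X = [0, -2-2i, -8, -2+2i]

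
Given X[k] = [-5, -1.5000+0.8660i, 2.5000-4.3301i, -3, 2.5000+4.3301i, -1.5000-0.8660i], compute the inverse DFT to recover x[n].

x[n] = (1/6) Σ(k=0 to 5) X[k] · e^(2πikn/6)

Computing each x[n]:
x[0] = -1
x[1] = 0
x[2] = -3
x[3] = 1
x[4] = 0
x[5] = -2

x = [-1, 0, -3, 1, 0, -2]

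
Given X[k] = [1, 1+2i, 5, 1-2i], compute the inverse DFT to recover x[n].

x[n] = (1/4) Σ(k=0 to 3) X[k] · e^(2πikn/4)

Computing each x[n]:
x[0] = 2
x[1] = -2
x[2] = 1
x[3] = 0

x = [2, -2, 1, 0]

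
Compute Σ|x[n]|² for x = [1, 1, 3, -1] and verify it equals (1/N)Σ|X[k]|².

Time domain:
Σ|x[n]|² = |1|² + |1|² + |3|² + |-1|² = 12.0000

Frequency domain:
(1/4)Σ|X[k]|² = (1/4)(|4|² + |-2-2i|² + |4|² + |-2+2i|²) = (1/4)·48.0000 = 12.0000

Both sides agree, confirming Parseval's theorem.

Σ|x[n]|² = (1/N)Σ|X[k]|² = 12.0000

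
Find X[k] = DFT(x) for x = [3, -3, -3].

X[k] = Σ(n=0 to 2) x[n] · ω_3^(nk)
where ω_3 = e^(-2πi/3)

Computing each X[k]:
X[0] = -3
X[1] = 6
X[2] = 6

X = [-3, 6, 6]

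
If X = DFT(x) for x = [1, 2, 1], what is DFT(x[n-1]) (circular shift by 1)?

Time shift by 1: X_shifted[k] = ω_3^(1k) · X[k]
Shifted x = [1, 1, 2]

DFT(x[n-1]) = [4, -0.5000+0.8660i, -0.5000-0.8660i]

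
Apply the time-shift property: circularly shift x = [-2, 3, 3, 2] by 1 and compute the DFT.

Time shift by 1: X_shifted[k] = ω_4^(1k) · X[k]
Shifted x = [2, -2, 3, 3]

DFT(x[n-1]) = [6, -1+5i, 4, -1-5i]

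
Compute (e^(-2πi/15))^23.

Since ω_15^15 = 1, powers reduce modulo 15.
23 mod 15 = 8
So ω_15^23 = ω_15^8 = e^(-2πi·8/15)

ω_15^23 = ω_15^8 = -0.9781+0.2079i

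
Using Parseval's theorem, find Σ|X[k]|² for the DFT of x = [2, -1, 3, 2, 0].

Parseval: Σ|x[n]|² = (1/N)Σ|X[k]|², so Σ|X[k]|² = N·Σ|x[n]|² = 5·18.0000

Σ|X[k]|² = N·Σ|x[n]|² = 5·18.0000 = 90.0000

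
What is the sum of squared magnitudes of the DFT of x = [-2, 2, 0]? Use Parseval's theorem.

Parseval: Σ|x[n]|² = (1/N)Σ|X[k]|², so Σ|X[k]|² = N·Σ|x[n]|² = 3·8.0000

Σ|X[k]|² = N·Σ|x[n]|² = 3·8.0000 = 24.0000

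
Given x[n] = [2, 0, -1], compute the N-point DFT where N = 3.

X[k] = Σ(n=0 to 2) x[n] · ω_3^(nk)
where ω_3 = e^(-2πi/3)

Computing each X[k]:
X[0] = 1
X[1] = 2.5000-0.8660i
X[2] = 2.5000+0.8660i

X = [1, 2.5000-0.8660i, 2.5000+0.8660i]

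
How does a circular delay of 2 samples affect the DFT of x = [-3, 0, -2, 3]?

Time shift by 2: X_shifted[k] = ω_4^(2k) · X[k]
Shifted x = [-2, 3, -3, 0]

DFT(x[n-2]) = [-2, 1-3i, -8, 1+3i]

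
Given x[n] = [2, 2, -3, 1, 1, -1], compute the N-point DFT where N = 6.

X[k] = Σ(n=0 to 5) x[n] · ω_6^(nk)
where ω_6 = e^(-2πi/6)

Computing each X[k]:
X[0] = 2
X[1] = 2.5000+0.8660i
X[2] = 3.5000-6.0622i
X[3] = -2
X[4] = 3.5000+6.0622i
X[5] = 2.5000-0.8660i

X = [2, 2.5000+0.8660i, 3.5000-6.0622i, -2, 3.5000+6.0622i, 2.5000-0.8660i]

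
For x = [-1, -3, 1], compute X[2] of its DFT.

X[2] = Σ(n=0 to 2) x[n] · ω_3^(2n) where ω_3 = e^(-2πi/3)
= (-1)·ω_3^0 + (-3)·ω_3^2 + (1)·ω_3^4

X[2] = -3.4641i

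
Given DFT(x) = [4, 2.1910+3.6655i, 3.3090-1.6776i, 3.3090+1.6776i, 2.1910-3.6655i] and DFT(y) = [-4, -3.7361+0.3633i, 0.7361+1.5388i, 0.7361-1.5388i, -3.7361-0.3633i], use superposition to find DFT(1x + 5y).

By linearity: DFT(1x + 5y) = 1·DFT(x) + 5·DFT(y)
= 1·[4, 2.1910+3.6655i, 3.3090-1.6776i, 3.3090+1.6776i, 2.1910-3.6655i] + 5·[-4, -3.7361+0.3633i, 0.7361+1.5388i, 0.7361-1.5388i, -3.7361-0.3633i]

Computing element-wise:
Z[0] = 1·(4) + 5·(-4) = -16
Z[1] = 1·(2.1910+3.6655i) + 5·(-3.7361+0.3633i) = -16.4895+5.4820i
Z[2] = 1·(3.3090-1.6776i) + 5·(0.7361+1.5388i) = 6.9895+6.0164i
Z[3] = 1·(3.3090+1.6776i) + 5·(0.7361-1.5388i) = 6.9895-6.0164i
Z[4] = 1·(2.1910-3.6655i) + 5·(-3.7361-0.3633i) = -16.4895-5.4820i

DFT(1x + 5y) = 1·X + 5·Y = [-16, -16.4895+5.4820i, 6.9895+6.0164i, 6.9895-6.0164i, -16.4895-5.4820i]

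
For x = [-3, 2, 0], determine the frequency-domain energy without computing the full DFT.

Parseval: Σ|x[n]|² = (1/N)Σ|X[k]|², so Σ|X[k]|² = N·Σ|x[n]|² = 3·13.0000

Σ|X[k]|² = N·Σ|x[n]|² = 3·13.0000 = 39.0000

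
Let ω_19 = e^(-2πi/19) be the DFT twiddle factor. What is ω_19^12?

ω_19^12 = e^(-2πi·12/19)
= cos(-2π·12/19) + i·sin(-2π·12/19)
= cos(-24π/19) + i·sin(-24π/19)

ω_19^12 = cos(-24π/19) + i·sin(-24π/19) = -0.6773+0.7357i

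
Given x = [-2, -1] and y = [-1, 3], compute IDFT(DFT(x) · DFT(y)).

(x ⊛ y)[n] = Σ(m=0 to 1) x[m] · y[(n-m) mod 2]

Computing each output sample:
(x ⊛ y)[0] = -1
(x ⊛ y)[1] = -5

x ⊛ y = [-1, -5]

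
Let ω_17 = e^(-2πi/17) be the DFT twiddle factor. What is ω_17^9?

ω_17^9 = e^(-2πi·9/17)
= cos(-2π·9/17) + i·sin(-2π·9/17)
= cos(-18π/17) + i·sin(-18π/17)

ω_17^9 = cos(-18π/17) + i·sin(-18π/17) = -0.9830+0.1837i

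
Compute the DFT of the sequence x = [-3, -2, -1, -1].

X[k] = Σ(n=0 to 3) x[n] · ω_4^(nk)
where ω_4 = e^(-2πi/4)

Computing each X[k]:
X[0] = -7
X[1] = -2+1i
X[2] = -1
X[3] = -2-1i

X = [-7, -2+1i, -1, -2-1i]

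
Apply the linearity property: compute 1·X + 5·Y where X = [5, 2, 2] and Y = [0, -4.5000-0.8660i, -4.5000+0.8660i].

By linearity: DFT(1x + 5y) = 1·DFT(x) + 5·DFT(y)
= 1·[5, 2, 2] + 5·[0, -4.5000-0.8660i, -4.5000+0.8660i]

Computing element-wise:
Z[0] = 1·(5) + 5·(0) = 5
Z[1] = 1·(2) + 5·(-4.5000-0.8660i) = -20.5000-4.3300i
Z[2] = 1·(2) + 5·(-4.5000+0.8660i) = -20.5000+4.3300i

DFT(1x + 5y) = 1·X + 5·Y = [5, -20.5000-4.3300i, -20.5000+4.3300i]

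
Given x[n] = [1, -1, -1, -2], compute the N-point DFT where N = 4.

X[k] = Σ(n=0 to 3) x[n] · ω_4^(nk)
where ω_4 = e^(-2πi/4)

Computing each X[k]:
X[0] = -3
X[1] = 2-1i
X[2] = 3
X[3] = 2+1i

X = [-3, 2-1i, 3, 2+1i]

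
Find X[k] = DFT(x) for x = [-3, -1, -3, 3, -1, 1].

X[k] = Σ(n=0 to 5) x[n] · ω_6^(nk)
where ω_6 = e^(-2πi/6)

Computing each X[k]:
X[0] = -4
X[1] = -4.0000+3.4641i
X[2] = 2
X[3] = -10
X[4] = 2
X[5] = -4.0000-3.4641i

X = [-4, -4.0000+3.4641i, 2, -10, 2, -4.0000-3.4641i]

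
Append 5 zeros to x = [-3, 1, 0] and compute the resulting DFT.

Original 3-point DFT: [-2, -3.5000-0.8660i, -3.5000+0.8660i]
Zero-padded 8-point DFT provides frequency interpolation.

DFT_8([x, 0, ...]) = [-2, -2.2929-0.7071i, -3-1i, -3.7071-0.7071i, -4, -3.7071+0.7071i, -3+1i, -2.2929+0.7071i]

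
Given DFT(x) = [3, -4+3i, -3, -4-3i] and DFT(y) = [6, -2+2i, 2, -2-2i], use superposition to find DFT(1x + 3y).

By linearity: DFT(1x + 3y) = 1·DFT(x) + 3·DFT(y)
= 1·[3, -4+3i, -3, -4-3i] + 3·[6, -2+2i, 2, -2-2i]

Computing element-wise:
Z[0] = 1·(3) + 3·(6) = 21
Z[1] = 1·(-4+3i) + 3·(-2+2i) = -10+9i
Z[2] = 1·(-3) + 3·(2) = 3
Z[3] = 1·(-4-3i) + 3·(-2-2i) = -10-9i

DFT(1x + 3y) = 1·X + 3·Y = [21, -10+9i, 3, -10-9i]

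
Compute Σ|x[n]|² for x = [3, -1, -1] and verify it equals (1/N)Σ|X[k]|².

Time domain:
Σ|x[n]|² = |3|² + |-1|² + |-1|² = 11.0000

Frequency domain:
(1/3)Σ|X[k]|² = (1/3)(|1|² + |4|² + |4|²) = (1/3)·33.0000 = 11.0000

Both sides agree, confirming Parseval's theorem.

Σ|x[n]|² = (1/N)Σ|X[k]|² = 11.0000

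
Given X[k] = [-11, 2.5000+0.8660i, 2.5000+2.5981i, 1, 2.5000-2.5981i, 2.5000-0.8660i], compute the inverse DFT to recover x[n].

x[n] = (1/6) Σ(k=0 to 5) X[k] · e^(2πikn/6)

Computing each x[n]:
x[0] = 0
x[1] = -3
x[2] = -2
x[3] = -2
x[4] = -3
x[5] = -1

x = [0, -3, -2, -2, -3, -1]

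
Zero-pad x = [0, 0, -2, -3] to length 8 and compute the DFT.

Original 4-point DFT: [-5, 2-3i, 1, 2+3i]
Zero-padded 8-point DFT provides frequency interpolation.

DFT_8([x, 0, ...]) = [-5, 2.1213+4.1213i, 2-3i, -2.1213+0.1213i, 1, -2.1213-0.1213i, 2+3i, 2.1213-4.1213i]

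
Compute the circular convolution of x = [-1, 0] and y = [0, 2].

(x ⊛ y)[n] = Σ(m=0 to 1) x[m] · y[(n-m) mod 2]

Computing each output sample:
(x ⊛ y)[0] = 0
(x ⊛ y)[1] = -2

x ⊛ y = [0, -2]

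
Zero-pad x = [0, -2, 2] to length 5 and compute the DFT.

Original 3-point DFT: [0, 3.4641i, -3.4641i]
Zero-padded 5-point DFT provides frequency interpolation.

DFT_5([x, 0, ...]) = [0, -2.2361+0.7265i, 2.2361+3.0777i, 2.2361-3.0777i, -2.2361-0.7265i]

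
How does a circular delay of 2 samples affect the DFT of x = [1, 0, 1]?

Time shift by 2: X_shifted[k] = ω_3^(2k) · X[k]
Shifted x = [0, 1, 1]

DFT(x[n-2]) = [2, -1, -1]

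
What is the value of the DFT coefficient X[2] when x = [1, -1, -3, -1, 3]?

X[2] = Σ(n=0 to 4) x[n] · ω_5^(2n) where ω_5 = e^(-2πi/5)
= (1)·ω_5^0 + (-1)·ω_5^2 + (-3)·ω_5^4 + (-1)·ω_5^6 + (3)·ω_5^8

X[2] = -1.8541+0.4490i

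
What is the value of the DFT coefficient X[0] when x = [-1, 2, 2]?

X[0] = Σ(n=0 to 2) x[n] · ω_3^0 = Σ x[n]
= (-1) + (2) + (2)

X[0] = 3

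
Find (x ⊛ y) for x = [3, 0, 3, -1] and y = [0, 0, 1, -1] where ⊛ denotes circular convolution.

(x ⊛ y)[n] = Σ(m=0 to 3) x[m] · y[(n-m) mod 4]

Computing each output sample:
(x ⊛ y)[0] = 3
(x ⊛ y)[1] = -4
(x ⊛ y)[2] = 4
(x ⊛ y)[3] = -3

x ⊛ y = [3, -4, 4, -3]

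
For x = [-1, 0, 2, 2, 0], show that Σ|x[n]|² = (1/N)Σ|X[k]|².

Time domain:
Σ|x[n]|² = |-1|² + |0|² + |2|² + |2|² + |0|² = 9.0000

Frequency domain:
(1/5)Σ|X[k]|² = (1/5)(|3|² + |-4.2361|² + |0.2361|² + |0.2361|² + |-4.2361|²) = (1/5)·45.0000 = 9.0000

Both sides agree, confirming Parseval's theorem.

Σ|x[n]|² = (1/N)Σ|X[k]|² = 9.0000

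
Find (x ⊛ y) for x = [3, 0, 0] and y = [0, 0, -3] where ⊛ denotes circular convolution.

(x ⊛ y)[n] = Σ(m=0 to 2) x[m] · y[(n-m) mod 3]

Computing each output sample:
(x ⊛ y)[0] = 0
(x ⊛ y)[1] = 0
(x ⊛ y)[2] = -9

x ⊛ y = [0, 0, -9]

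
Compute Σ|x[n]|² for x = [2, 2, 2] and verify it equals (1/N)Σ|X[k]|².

Time domain:
Σ|x[n]|² = |2|² + |2|² + |2|² = 12.0000

Frequency domain:
(1/3)Σ|X[k]|² = (1/3)(|6|² + |0|² + |0|²) = (1/3)·36.0000 = 12.0000

Both sides agree, confirming Parseval's theorem.

Σ|x[n]|² = (1/N)Σ|X[k]|² = 12.0000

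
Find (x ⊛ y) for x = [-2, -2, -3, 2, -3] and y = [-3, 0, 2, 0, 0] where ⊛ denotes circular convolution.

(x ⊛ y)[n] = Σ(m=0 to 4) x[m] · y[(n-m) mod 5]

Computing each output sample:
(x ⊛ y)[0] = 10
(x ⊛ y)[1] = 0
(x ⊛ y)[2] = 5
(x ⊛ y)[3] = -10
(x ⊛ y)[4] = 3

x ⊛ y = [10, 0, 5, -10, 3]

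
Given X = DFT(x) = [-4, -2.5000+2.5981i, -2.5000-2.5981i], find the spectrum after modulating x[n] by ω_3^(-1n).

Modulation property: DFT(ω_3^(-1n)·x[n]) = X[(k-1) mod 3], so circularly shift X by 1 positions.

X[k-1] = [-2.5000-2.5981i, -4, -2.5000+2.5981i]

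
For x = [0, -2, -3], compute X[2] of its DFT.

X[2] = Σ(n=0 to 2) x[n] · ω_3^(2n) where ω_3 = e^(-2πi/3)
= (0)·ω_3^0 + (-2)·ω_3^2 + (-3)·ω_3^4

X[2] = 2.5000+0.8660i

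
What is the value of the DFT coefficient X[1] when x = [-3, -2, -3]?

X[1] = Σ(n=0 to 2) x[n] · ω_3^(1n) where ω_3 = e^(-2πi/3)
= (-3)·ω_3^0 + (-2)·ω_3^1 + (-3)·ω_3^2

X[1] = -0.5000-0.8660i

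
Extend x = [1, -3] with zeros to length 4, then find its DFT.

Original 2-point DFT: [-2, 4]
Zero-padded 4-point DFT provides frequency interpolation.

DFT_4([x, 0, ...]) = [-2, 1+3i, 4, 1-3i]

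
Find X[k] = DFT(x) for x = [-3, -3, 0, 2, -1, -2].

X[k] = Σ(n=0 to 5) x[n] · ω_6^(nk)
where ω_6 = e^(-2πi/6)

Computing each X[k]:
X[0] = -7
X[1] = -7
X[2] = 2.0000+1.7321i
X[3] = -1
X[4] = 2.0000-1.7321i
X[5] = -7

X = [-7, -7, 2.0000+1.7321i, -1, 2.0000-1.7321i, -7]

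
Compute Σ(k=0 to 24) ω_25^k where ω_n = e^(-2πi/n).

Sum of all nth roots of unity equals 0 for n > 1 (geometric series with r ≠ 1).

0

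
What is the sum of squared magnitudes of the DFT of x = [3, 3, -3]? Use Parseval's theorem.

Parseval: Σ|x[n]|² = (1/N)Σ|X[k]|², so Σ|X[k]|² = N·Σ|x[n]|² = 3·27.0000

Σ|X[k]|² = N·Σ|x[n]|² = 3·27.0000 = 81.0000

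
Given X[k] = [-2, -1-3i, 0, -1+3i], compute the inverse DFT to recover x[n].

x[n] = (1/4) Σ(k=0 to 3) X[k] · e^(2πikn/4)

Computing each x[n]:
x[0] = -1
x[1] = 1
x[2] = 0
x[3] = -2

x = [-1, 1, 0, -2]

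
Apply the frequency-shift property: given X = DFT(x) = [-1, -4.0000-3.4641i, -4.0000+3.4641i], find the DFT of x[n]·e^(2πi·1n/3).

Modulation property: DFT(ω_3^(-1n)·x[n]) = X[(k-1) mod 3], so circularly shift X by 1 positions.

X[k-1] = [-4.0000+3.4641i, -1, -4.0000-3.4641i]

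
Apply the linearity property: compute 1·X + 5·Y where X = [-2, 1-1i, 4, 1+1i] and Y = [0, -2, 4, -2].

By linearity: DFT(1x + 5y) = 1·DFT(x) + 5·DFT(y)
= 1·[-2, 1-1i, 4, 1+1i] + 5·[0, -2, 4, -2]

Computing element-wise:
Z[0] = 1·(-2) + 5·(0) = -2
Z[1] = 1·(1-1i) + 5·(-2) = -9-1i
Z[2] = 1·(4) + 5·(4) = 24
Z[3] = 1·(1+1i) + 5·(-2) = -9+1i

DFT(1x + 5y) = 1·X + 5·Y = [-2, -9-1i, 24, -9+1i]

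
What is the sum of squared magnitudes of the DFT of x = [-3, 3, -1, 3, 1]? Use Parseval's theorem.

Parseval: Σ|x[n]|² = (1/N)Σ|X[k]|², so Σ|X[k]|² = N·Σ|x[n]|² = 5·29.0000

Σ|X[k]|² = N·Σ|x[n]|² = 5·29.0000 = 145.0000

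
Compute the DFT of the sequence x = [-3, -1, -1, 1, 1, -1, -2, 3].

X[k] = Σ(n=0 to 7) x[n] · ω_8^(nk)
where ω_8 = e^(-2πi/8)

Computing each X[k]:
X[0] = -3
X[1] = -2.5858+0.4142i
X[2] = 1+6i
X[3] = -5.4142+2.4142i
X[4] = -7
X[5] = -5.4142-2.4142i
X[6] = 1-6i
X[7] = -2.5858-0.4142i

X = [-3, -2.5858+0.4142i, 1+6i, -5.4142+2.4142i, -7, -5.4142-2.4142i, 1-6i, -2.5858-0.4142i]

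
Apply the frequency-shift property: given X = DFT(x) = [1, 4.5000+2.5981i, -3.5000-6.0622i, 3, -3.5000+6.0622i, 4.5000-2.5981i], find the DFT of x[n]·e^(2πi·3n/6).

Modulation property: DFT(ω_6^(-3n)·x[n]) = X[(k-3) mod 6], so circularly shift X by 3 positions.

X[k-3] = [3, -3.5000+6.0622i, 4.5000-2.5981i, 1, 4.5000+2.5981i, -3.5000-6.0622i]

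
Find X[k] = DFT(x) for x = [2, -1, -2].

X[k] = Σ(n=0 to 2) x[n] · ω_3^(nk)
where ω_3 = e^(-2πi/3)

Computing each X[k]:
X[0] = -1
X[1] = 3.5000-0.8660i
X[2] = 3.5000+0.8660i

X = [-1, 3.5000-0.8660i, 3.5000+0.8660i]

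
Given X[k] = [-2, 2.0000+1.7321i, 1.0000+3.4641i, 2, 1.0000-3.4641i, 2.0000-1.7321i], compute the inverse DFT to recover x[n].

x[n] = (1/6) Σ(k=0 to 5) X[k] · e^(2πikn/6)

Computing each x[n]:
x[0] = 1
x[1] = -2
x[2] = 0
x[3] = -1
x[4] = -1
x[5] = 1

x = [1, -2, 0, -1, -1, 1]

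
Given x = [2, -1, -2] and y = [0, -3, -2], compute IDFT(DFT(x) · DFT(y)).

(x ⊛ y)[n] = Σ(m=0 to 2) x[m] · y[(n-m) mod 3]

Computing each output sample:
(x ⊛ y)[0] = 8
(x ⊛ y)[1] = -2
(x ⊛ y)[2] = -1

x ⊛ y = [8, -2, -1]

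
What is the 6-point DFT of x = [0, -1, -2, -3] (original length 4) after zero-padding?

Original 4-point DFT: [-6, 2-2i, 2, 2+2i]
Zero-padded 6-point DFT provides frequency interpolation.

DFT_6([x, 0, ...]) = [-6, 3.5000+2.5981i, -1.5000-0.8660i, 2, -1.5000+0.8660i, 3.5000-2.5981i]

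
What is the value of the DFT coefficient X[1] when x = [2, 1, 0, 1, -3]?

X[1] = Σ(n=0 to 4) x[n] · ω_5^(1n) where ω_5 = e^(-2πi/5)
= (2)·ω_5^0 + (1)·ω_5^1 + (0)·ω_5^2 + (1)·ω_5^3 + (-3)·ω_5^4

X[1] = 0.5729-3.2164i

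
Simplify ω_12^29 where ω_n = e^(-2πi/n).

Since ω_12^12 = 1, powers reduce modulo 12.
29 mod 12 = 5
So ω_12^29 = ω_12^5 = e^(-2πi·5/12)

ω_12^29 = ω_12^5 = -0.8660-0.5000i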